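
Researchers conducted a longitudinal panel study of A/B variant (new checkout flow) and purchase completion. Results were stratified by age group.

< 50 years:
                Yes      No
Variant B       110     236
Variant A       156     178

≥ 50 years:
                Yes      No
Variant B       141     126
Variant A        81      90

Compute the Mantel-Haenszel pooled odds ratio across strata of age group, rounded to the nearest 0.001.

0.746

OR_MH = Σ(aᵢdᵢ/nᵢ) / Σ(bᵢcᵢ/nᵢ), where nᵢ is the stratum total.
Stratum 1 (< 50 years): n = 680; a·d/n = 110·178/680 = 28.7941; b·c/n = 236·156/680 = 54.1412
Stratum 2 (≥ 50 years): n = 438; a·d/n = 141·90/438 = 28.9726; b·c/n = 126·81/438 = 23.3014
OR_MH = (28.7941 + 28.9726) / (54.1412 + 23.3014) = 57.7667 / 77.4425 = 0.74593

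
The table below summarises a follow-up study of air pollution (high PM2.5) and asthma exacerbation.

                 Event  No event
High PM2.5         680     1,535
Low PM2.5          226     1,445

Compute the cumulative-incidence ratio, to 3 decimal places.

Cells: a = 680, b = 1535, c = 226, d = 1445.
Risk in exposed = 680/2215 = 0.30700; risk in unexposed = 226/1671 = 0.13525.
RR = 0.30700 / 0.13525 = 2.26988
The risk among the exposed is 2.27 times that among the unexposed.

2.270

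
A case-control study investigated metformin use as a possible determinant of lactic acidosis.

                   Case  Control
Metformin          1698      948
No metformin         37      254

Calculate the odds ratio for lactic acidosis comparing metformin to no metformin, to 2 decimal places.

Cells: a = 1698, b = 948, c = 37, d = 254.
OR = (a·d)/(b·c) = (1698 × 254) / (948 × 37) = 431292 / 35076 = 12.29593
The odds of lactic acidosis are about 12.30 times as high in the metformin group.

12.30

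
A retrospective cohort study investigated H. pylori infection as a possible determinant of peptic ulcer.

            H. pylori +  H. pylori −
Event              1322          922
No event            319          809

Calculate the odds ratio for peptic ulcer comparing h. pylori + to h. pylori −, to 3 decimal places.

3.636

Reading the table with exposure as columns: a = 1322 (H. pylori +, case), b = 319 (H. pylori +, non-case), c = 922 (H. pylori −, case), d = 809.
OR = (a·d)/(b·c) = (1322 × 809) / (319 × 922) = 1069498 / 294118 = 3.63629
The odds of peptic ulcer are about 3.64 times as high in the h. pylori + group.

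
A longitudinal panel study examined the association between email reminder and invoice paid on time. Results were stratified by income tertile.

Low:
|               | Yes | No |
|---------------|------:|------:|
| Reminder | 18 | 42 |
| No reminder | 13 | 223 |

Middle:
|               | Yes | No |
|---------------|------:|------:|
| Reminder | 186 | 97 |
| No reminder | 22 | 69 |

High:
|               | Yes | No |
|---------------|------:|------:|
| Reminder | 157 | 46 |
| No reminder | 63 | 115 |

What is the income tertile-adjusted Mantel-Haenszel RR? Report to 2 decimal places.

RR_MH = Σ(aᵢ·n₀ᵢ/nᵢ) / Σ(cᵢ·n₁ᵢ/nᵢ), with n₁ᵢ = aᵢ+bᵢ (exposed), n₀ᵢ = cᵢ+dᵢ (unexposed), nᵢ = n₁ᵢ+n₀ᵢ.
Stratum 1 (Low): n₁ = 60, n₀ = 236, n = 296; a·n₀/n = 18·236/296 = 14.3514; c·n₁/n = 13·60/296 = 2.6351
Stratum 2 (Middle): n₁ = 283, n₀ = 91, n = 374; a·n₀/n = 186·91/374 = 45.2567; c·n₁/n = 22·283/374 = 16.6471
Stratum 3 (High): n₁ = 203, n₀ = 178, n = 381; a·n₀/n = 157·178/381 = 73.3491; c·n₁/n = 63·203/381 = 33.5669
RR_MH = (14.3514 + 45.2567 + 73.3491) / (2.6351 + 16.6471 + 33.5669) = 132.9571 / 52.8491 = 2.51579

2.52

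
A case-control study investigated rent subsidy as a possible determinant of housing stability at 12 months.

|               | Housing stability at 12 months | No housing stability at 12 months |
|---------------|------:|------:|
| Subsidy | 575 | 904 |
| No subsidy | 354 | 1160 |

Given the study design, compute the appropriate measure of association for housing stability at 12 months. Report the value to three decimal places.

2.084

Cells: a = 575, b = 904, c = 354, d = 1160.
This is a case-control study: participants were sampled on outcome status, so risks in the source population cannot be estimated directly — relative risk is not valid here. The odds ratio is the appropriate measure.
OR = (a·d)/(b·c) = (575 × 1160) / (904 × 354) = 667000 / 320016 = 2.08427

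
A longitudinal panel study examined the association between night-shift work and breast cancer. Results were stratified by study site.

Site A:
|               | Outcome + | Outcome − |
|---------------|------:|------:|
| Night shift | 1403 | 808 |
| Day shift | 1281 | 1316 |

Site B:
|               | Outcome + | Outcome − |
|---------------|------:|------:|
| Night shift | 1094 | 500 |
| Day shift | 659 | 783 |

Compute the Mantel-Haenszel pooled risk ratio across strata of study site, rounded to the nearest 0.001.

1.366

RR_MH = Σ(aᵢ·n₀ᵢ/nᵢ) / Σ(cᵢ·n₁ᵢ/nᵢ), with n₁ᵢ = aᵢ+bᵢ (exposed), n₀ᵢ = cᵢ+dᵢ (unexposed), nᵢ = n₁ᵢ+n₀ᵢ.
Stratum 1 (Site A): n₁ = 2211, n₀ = 2597, n = 4808; a·n₀/n = 1403·2597/4808 = 757.8184; c·n₁/n = 1281·2211/4808 = 589.0788
Stratum 2 (Site B): n₁ = 1594, n₀ = 1442, n = 3036; a·n₀/n = 1094·1442/3036 = 519.6140; c·n₁/n = 659·1594/3036 = 345.9967
RR_MH = (757.8184 + 519.6140) / (589.0788 + 345.9967) = 1277.4324 / 935.0755 = 1.36613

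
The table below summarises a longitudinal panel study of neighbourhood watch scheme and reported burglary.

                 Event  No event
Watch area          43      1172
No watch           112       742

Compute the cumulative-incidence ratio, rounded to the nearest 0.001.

Cells: a = 43, b = 1172, c = 112, d = 742.
Risk in exposed = 43/1215 = 0.03539; risk in unexposed = 112/854 = 0.13115.
RR = 0.03539 / 0.13115 = 0.26986
The risk is 73% lower among the exposed than among the unexposed.

0.270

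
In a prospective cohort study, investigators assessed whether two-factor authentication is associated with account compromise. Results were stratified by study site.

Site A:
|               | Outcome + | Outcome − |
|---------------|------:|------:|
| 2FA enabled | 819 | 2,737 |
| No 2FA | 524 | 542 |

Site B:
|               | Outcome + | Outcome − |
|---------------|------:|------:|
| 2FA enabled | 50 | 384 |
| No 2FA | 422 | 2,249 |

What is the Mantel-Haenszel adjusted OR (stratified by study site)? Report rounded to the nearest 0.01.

0.36

OR_MH = Σ(aᵢdᵢ/nᵢ) / Σ(bᵢcᵢ/nᵢ), where nᵢ is the stratum total.
Stratum 1 (Site A): n = 4622; a·d/n = 819·542/4622 = 96.0402; b·c/n = 2737·524/4622 = 310.2960
Stratum 2 (Site B): n = 3105; a·d/n = 50·2249/3105 = 36.2158; b·c/n = 384·422/3105 = 52.1894
OR_MH = (96.0402 + 36.2158) / (310.2960 + 52.1894) = 132.2560 / 362.4853 = 0.36486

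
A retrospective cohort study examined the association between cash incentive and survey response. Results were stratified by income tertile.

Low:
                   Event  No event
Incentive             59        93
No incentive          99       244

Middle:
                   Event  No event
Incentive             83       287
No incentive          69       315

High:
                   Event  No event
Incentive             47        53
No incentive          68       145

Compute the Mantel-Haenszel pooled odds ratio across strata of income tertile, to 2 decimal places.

1.52

OR_MH = Σ(aᵢdᵢ/nᵢ) / Σ(bᵢcᵢ/nᵢ), where nᵢ is the stratum total.
Stratum 1 (Low): n = 495; a·d/n = 59·244/495 = 29.0828; b·c/n = 93·99/495 = 18.6000
Stratum 2 (Middle): n = 754; a·d/n = 83·315/754 = 34.6751; b·c/n = 287·69/754 = 26.2639
Stratum 3 (High): n = 313; a·d/n = 47·145/313 = 21.7732; b·c/n = 53·68/313 = 11.5144
OR_MH = (29.0828 + 34.6751 + 21.7732) / (18.6000 + 26.2639 + 11.5144) = 85.5311 / 56.3783 = 1.51709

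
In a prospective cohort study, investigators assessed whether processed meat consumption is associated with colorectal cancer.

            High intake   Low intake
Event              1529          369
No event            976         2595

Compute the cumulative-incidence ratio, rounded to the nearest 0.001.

Reading the table with exposure as columns: a = 1529 (High intake, case), b = 976 (High intake, non-case), c = 369 (Low intake, case), d = 2595.
Risk in exposed = 1529/2505 = 0.61038; risk in unexposed = 369/2964 = 0.12449.
RR = 0.61038 / 0.12449 = 4.90288
The risk among the exposed is 4.90 times that among the unexposed.

4.903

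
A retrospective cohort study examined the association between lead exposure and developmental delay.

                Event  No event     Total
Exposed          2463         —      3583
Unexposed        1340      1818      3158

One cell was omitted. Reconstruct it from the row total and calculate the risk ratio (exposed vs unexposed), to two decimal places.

1.62

The missing cell is in the exposed row: 3583 − 2463 = 1120.
So a = 2463, b = 1120, c = 1340, d = 1818.
RR = [a/(a+b)] / [c/(c+d)] = (2463/3583) / (1340/3158) = 0.68741/0.42432 = 1.62004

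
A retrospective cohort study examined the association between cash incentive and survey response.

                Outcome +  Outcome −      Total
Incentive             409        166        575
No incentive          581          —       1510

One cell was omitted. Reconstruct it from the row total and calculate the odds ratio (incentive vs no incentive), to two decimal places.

3.94

The missing cell is in the unexposed row: 1510 − 581 = 929.
So a = 409, b = 166, c = 581, d = 929.
OR = (a·d)/(b·c) = (409 × 929) / (166 × 581) = 379961 / 96446 = 3.93962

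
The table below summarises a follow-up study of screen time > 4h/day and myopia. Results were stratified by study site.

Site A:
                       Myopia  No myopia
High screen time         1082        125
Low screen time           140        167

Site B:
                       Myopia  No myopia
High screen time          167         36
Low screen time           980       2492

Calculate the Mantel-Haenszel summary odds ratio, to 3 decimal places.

10.993

OR_MH = Σ(aᵢdᵢ/nᵢ) / Σ(bᵢcᵢ/nᵢ), where nᵢ is the stratum total.
Stratum 1 (Site A): n = 1514; a·d/n = 1082·167/1514 = 119.3487; b·c/n = 125·140/1514 = 11.5588
Stratum 2 (Site B): n = 3675; a·d/n = 167·2492/3675 = 113.2419; b·c/n = 36·980/3675 = 9.6000
OR_MH = (119.3487 + 113.2419) / (11.5588 + 9.6000) = 232.5906 / 21.1588 = 10.99263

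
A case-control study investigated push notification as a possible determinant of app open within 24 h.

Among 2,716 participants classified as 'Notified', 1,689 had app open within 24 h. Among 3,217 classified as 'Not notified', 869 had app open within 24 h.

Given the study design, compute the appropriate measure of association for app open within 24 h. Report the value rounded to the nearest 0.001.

4.444

From the description: a = 1689, b = 1027, c = 869, d = 2348.
This is a case-control study: participants were sampled on outcome status, so risks in the source population cannot be estimated directly — relative risk is not valid here. The odds ratio is the appropriate measure.
OR = (a·d)/(b·c) = (1689 × 2348) / (1027 × 869) = 3965772 / 892463 = 4.44363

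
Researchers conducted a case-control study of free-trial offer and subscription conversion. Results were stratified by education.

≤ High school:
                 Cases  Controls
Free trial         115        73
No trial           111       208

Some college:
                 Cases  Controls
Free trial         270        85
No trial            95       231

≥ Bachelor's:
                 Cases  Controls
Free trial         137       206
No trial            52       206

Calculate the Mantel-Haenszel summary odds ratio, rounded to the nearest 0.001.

4.067

OR_MH = Σ(aᵢdᵢ/nᵢ) / Σ(bᵢcᵢ/nᵢ), where nᵢ is the stratum total.
Stratum 1 (≤ High school): n = 507; a·d/n = 115·208/507 = 47.1795; b·c/n = 73·111/507 = 15.9822
Stratum 2 (Some college): n = 681; a·d/n = 270·231/681 = 91.5859; b·c/n = 85·95/681 = 11.8576
Stratum 3 (≥ Bachelor's): n = 601; a·d/n = 137·206/601 = 46.9584; b·c/n = 206·52/601 = 17.8236
OR_MH = (47.1795 + 91.5859 + 46.9584) / (15.9822 + 11.8576 + 17.8236) = 185.7238 / 45.6634 = 4.06723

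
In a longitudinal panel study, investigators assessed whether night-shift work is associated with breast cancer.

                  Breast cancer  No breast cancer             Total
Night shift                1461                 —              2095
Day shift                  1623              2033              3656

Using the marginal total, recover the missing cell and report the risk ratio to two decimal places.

1.57

The missing cell is in the exposed row: 2095 − 1461 = 634.
So a = 1461, b = 634, c = 1623, d = 2033.
RR = [a/(a+b)] / [c/(c+d)] = (1461/2095) / (1623/3656) = 0.69737/0.44393 = 1.57092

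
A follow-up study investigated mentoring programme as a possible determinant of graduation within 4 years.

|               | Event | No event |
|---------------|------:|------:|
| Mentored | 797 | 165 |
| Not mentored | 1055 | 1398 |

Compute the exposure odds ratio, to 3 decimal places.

6.401

Cells: a = 797, b = 165, c = 1055, d = 1398.
OR = (a·d)/(b·c) = (797 × 1398) / (165 × 1055) = 1114206 / 174075 = 6.40072
The odds of graduation within 4 years are about 6.40 times as high in the mentored group.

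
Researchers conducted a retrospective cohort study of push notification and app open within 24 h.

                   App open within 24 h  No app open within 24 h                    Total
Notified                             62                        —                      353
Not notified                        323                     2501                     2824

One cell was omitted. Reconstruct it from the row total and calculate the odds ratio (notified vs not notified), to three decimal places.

The missing cell is in the exposed row: 353 − 62 = 291.
So a = 62, b = 291, c = 323, d = 2501.
OR = (a·d)/(b·c) = (62 × 2501) / (291 × 323) = 155062 / 93993 = 1.64972

1.650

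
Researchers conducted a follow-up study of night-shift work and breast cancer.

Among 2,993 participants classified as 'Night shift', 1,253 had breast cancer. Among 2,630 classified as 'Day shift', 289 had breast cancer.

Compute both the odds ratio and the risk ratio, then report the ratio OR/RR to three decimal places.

1.531

From the description: a = 1253, b = 1740, c = 289, d = 2341.
OR = (1253·2341)/(1740·289) = 2933273/502860 = 5.83318
Risk in exposed = 1253/2993 = 0.41864; risk in unexposed = 289/2630 = 0.10989; RR = 3.80980
OR/RR = 5.83318 / 3.80980 = 1.53110
The outcome is not rare, so the OR lies further from 1 than the RR.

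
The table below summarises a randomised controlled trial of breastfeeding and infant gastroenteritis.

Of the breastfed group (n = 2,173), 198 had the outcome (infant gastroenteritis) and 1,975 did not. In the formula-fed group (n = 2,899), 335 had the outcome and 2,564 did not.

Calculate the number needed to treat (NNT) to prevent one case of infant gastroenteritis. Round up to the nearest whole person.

41

Risk in treated group = 198/2173 = 0.09112; risk in control = 335/2899 = 0.11556.
Absolute risk reduction = 0.11556 − 0.09112 = 0.02444
NNT = 1 / ARR = 1 / 0.02444 = 40.919 → round up → 41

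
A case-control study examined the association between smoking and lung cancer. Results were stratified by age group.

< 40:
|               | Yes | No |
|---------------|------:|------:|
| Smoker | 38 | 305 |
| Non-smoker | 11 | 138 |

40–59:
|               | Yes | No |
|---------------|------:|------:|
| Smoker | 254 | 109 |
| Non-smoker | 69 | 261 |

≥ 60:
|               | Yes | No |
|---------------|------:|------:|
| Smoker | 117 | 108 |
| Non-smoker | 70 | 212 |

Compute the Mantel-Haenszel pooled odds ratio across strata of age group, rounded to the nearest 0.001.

OR_MH = Σ(aᵢdᵢ/nᵢ) / Σ(bᵢcᵢ/nᵢ), where nᵢ is the stratum total.
Stratum 1 (< 40): n = 492; a·d/n = 38·138/492 = 10.6585; b·c/n = 305·11/492 = 6.8191
Stratum 2 (40–59): n = 693; a·d/n = 254·261/693 = 95.6623; b·c/n = 109·69/693 = 10.8528
Stratum 3 (≥ 60): n = 507; a·d/n = 117·212/507 = 48.9231; b·c/n = 108·70/507 = 14.9112
OR_MH = (10.6585 + 95.6623 + 48.9231) / (6.8191 + 10.8528 + 14.9112) = 155.2440 / 32.5832 = 4.76455

4.765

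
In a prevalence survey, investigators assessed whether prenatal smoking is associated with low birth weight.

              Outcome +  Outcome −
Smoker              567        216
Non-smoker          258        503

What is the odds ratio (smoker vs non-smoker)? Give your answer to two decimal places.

5.12

Cells: a = 567, b = 216, c = 258, d = 503.
OR = (a·d)/(b·c) = (567 × 503) / (216 × 258) = 285201 / 55728 = 5.11773
The odds of low birth weight are about 5.12 times as high in the smoker group.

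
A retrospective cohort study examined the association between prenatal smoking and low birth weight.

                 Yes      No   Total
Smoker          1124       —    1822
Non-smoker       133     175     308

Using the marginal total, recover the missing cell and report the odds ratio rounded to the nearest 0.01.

The missing cell is in the exposed row: 1822 − 1124 = 698.
So a = 1124, b = 698, c = 133, d = 175.
OR = (a·d)/(b·c) = (1124 × 175) / (698 × 133) = 196700 / 92834 = 2.11884

2.12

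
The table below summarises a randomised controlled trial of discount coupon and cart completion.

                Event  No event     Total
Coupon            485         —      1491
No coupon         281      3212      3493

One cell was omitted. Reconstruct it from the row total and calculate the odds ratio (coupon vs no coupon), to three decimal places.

The missing cell is in the exposed row: 1491 − 485 = 1006.
So a = 485, b = 1006, c = 281, d = 3212.
OR = (a·d)/(b·c) = (485 × 3212) / (1006 × 281) = 1557820 / 282686 = 5.51078

5.511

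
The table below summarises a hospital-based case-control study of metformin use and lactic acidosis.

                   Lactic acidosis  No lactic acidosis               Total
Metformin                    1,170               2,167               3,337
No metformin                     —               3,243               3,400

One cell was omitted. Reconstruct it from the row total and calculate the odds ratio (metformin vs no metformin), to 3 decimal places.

The missing cell is in the unexposed row: 3400 − 3243 = 157.
So a = 1170, b = 2167, c = 157, d = 3243.
OR = (a·d)/(b·c) = (1170 × 3243) / (2167 × 157) = 3794310 / 340219 = 11.15255

11.153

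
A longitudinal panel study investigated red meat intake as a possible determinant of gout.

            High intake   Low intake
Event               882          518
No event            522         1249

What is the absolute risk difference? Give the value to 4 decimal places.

Reading the table with exposure as columns: a = 882 (High intake, case), b = 522 (High intake, non-case), c = 518 (Low intake, case), d = 1249.
Risk in exposed = 882/1404 = 0.628205; risk in unexposed = 518/1767 = 0.293152.
Risk difference = 0.628205 − 0.293152 = 0.335053

0.3351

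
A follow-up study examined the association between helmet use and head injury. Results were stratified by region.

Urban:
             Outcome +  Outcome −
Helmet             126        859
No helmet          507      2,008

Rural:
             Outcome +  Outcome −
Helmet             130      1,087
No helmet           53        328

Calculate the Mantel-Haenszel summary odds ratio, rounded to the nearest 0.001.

OR_MH = Σ(aᵢdᵢ/nᵢ) / Σ(bᵢcᵢ/nᵢ), where nᵢ is the stratum total.
Stratum 1 (Urban): n = 3500; a·d/n = 126·2008/3500 = 72.2880; b·c/n = 859·507/3500 = 124.4323
Stratum 2 (Rural): n = 1598; a·d/n = 130·328/1598 = 26.6834; b·c/n = 1087·53/1598 = 36.0519
OR_MH = (72.2880 + 26.6834) / (124.4323 + 36.0519) = 98.9714 / 160.4842 = 0.61670

0.617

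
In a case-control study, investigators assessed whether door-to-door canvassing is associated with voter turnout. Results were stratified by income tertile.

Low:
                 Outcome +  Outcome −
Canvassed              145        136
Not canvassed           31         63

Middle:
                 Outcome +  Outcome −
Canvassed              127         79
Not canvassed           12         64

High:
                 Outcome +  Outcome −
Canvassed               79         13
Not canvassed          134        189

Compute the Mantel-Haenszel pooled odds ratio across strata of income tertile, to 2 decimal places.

4.74

OR_MH = Σ(aᵢdᵢ/nᵢ) / Σ(bᵢcᵢ/nᵢ), where nᵢ is the stratum total.
Stratum 1 (Low): n = 375; a·d/n = 145·63/375 = 24.3600; b·c/n = 136·31/375 = 11.2427
Stratum 2 (Middle): n = 282; a·d/n = 127·64/282 = 28.8227; b·c/n = 79·12/282 = 3.3617
Stratum 3 (High): n = 415; a·d/n = 79·189/415 = 35.9783; b·c/n = 13·134/415 = 4.1976
OR_MH = (24.3600 + 28.8227 + 35.9783) / (11.2427 + 3.3617 + 4.1976) = 89.1610 / 18.8020 = 4.74211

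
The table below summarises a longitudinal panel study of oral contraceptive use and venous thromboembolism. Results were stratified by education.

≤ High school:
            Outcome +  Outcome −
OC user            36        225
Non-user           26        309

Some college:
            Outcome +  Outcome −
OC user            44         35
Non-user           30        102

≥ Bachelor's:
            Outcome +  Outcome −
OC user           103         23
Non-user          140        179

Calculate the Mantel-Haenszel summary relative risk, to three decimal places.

RR_MH = Σ(aᵢ·n₀ᵢ/nᵢ) / Σ(cᵢ·n₁ᵢ/nᵢ), with n₁ᵢ = aᵢ+bᵢ (exposed), n₀ᵢ = cᵢ+dᵢ (unexposed), nᵢ = n₁ᵢ+n₀ᵢ.
Stratum 1 (≤ High school): n₁ = 261, n₀ = 335, n = 596; a·n₀/n = 36·335/596 = 20.2349; c·n₁/n = 26·261/596 = 11.3859
Stratum 2 (Some college): n₁ = 79, n₀ = 132, n = 211; a·n₀/n = 44·132/211 = 27.5261; c·n₁/n = 30·79/211 = 11.2322
Stratum 3 (≥ Bachelor's): n₁ = 126, n₀ = 319, n = 445; a·n₀/n = 103·319/445 = 73.8360; c·n₁/n = 140·126/445 = 39.6404
RR_MH = (20.2349 + 27.5261 + 73.8360) / (11.3859 + 11.2322 + 39.6404) = 121.5969 / 62.2586 = 1.95309

1.953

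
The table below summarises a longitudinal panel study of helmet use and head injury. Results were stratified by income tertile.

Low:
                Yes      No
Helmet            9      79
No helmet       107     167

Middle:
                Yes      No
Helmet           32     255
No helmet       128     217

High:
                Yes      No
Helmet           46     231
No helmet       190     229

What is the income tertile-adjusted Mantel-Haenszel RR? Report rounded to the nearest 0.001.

0.325

RR_MH = Σ(aᵢ·n₀ᵢ/nᵢ) / Σ(cᵢ·n₁ᵢ/nᵢ), with n₁ᵢ = aᵢ+bᵢ (exposed), n₀ᵢ = cᵢ+dᵢ (unexposed), nᵢ = n₁ᵢ+n₀ᵢ.
Stratum 1 (Low): n₁ = 88, n₀ = 274, n = 362; a·n₀/n = 9·274/362 = 6.8122; c·n₁/n = 107·88/362 = 26.0110
Stratum 2 (Middle): n₁ = 287, n₀ = 345, n = 632; a·n₀/n = 32·345/632 = 17.4684; c·n₁/n = 128·287/632 = 58.1266
Stratum 3 (High): n₁ = 277, n₀ = 419, n = 696; a·n₀/n = 46·419/696 = 27.6925; c·n₁/n = 190·277/696 = 75.6178
RR_MH = (6.8122 + 17.4684 + 27.6925) / (26.0110 + 58.1266 + 75.6178) = 51.9730 / 159.7554 = 0.32533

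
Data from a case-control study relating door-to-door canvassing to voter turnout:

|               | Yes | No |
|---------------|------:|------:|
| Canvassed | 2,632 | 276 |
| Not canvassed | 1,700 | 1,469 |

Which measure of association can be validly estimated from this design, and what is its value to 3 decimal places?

Cells: a = 2632, b = 276, c = 1700, d = 1469.
This is a case-control study: participants were sampled on outcome status, so risks in the source population cannot be estimated directly — relative risk is not valid here. The odds ratio is the appropriate measure.
OR = (a·d)/(b·c) = (2632 × 1469) / (276 × 1700) = 3866408 / 469200 = 8.24043

8.240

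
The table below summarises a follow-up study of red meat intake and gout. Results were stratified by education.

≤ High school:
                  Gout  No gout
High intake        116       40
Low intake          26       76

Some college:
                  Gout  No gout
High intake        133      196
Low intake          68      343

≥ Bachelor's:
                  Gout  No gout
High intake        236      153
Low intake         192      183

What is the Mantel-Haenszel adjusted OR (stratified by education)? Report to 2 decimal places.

OR_MH = Σ(aᵢdᵢ/nᵢ) / Σ(bᵢcᵢ/nᵢ), where nᵢ is the stratum total.
Stratum 1 (≤ High school): n = 258; a·d/n = 116·76/258 = 34.1705; b·c/n = 40·26/258 = 4.0310
Stratum 2 (Some college): n = 740; a·d/n = 133·343/740 = 61.6473; b·c/n = 196·68/740 = 18.0108
Stratum 3 (≥ Bachelor's): n = 764; a·d/n = 236·183/764 = 56.5288; b·c/n = 153·192/764 = 38.4503
OR_MH = (34.1705 + 61.6473 + 56.5288) / (4.0310 + 18.0108 + 38.4503) = 152.3466 / 60.4921 = 2.51846

2.52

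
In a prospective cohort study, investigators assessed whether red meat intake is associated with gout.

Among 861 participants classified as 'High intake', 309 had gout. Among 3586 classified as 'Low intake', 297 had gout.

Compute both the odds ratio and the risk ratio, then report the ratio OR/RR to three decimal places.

1.431

From the description: a = 309, b = 552, c = 297, d = 3289.
OR = (309·3289)/(552·297) = 1016301/163944 = 6.19907
Risk in exposed = 309/861 = 0.35889; risk in unexposed = 297/3586 = 0.08282; RR = 4.33320
OR/RR = 6.19907 / 4.33320 = 1.43060
The outcome is not rare, so the OR lies further from 1 than the RR.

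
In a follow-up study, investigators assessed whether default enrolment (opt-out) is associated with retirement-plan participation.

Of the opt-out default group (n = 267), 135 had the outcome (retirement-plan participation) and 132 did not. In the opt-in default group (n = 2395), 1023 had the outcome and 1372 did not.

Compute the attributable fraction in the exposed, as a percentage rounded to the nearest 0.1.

15.5

From the description: a = 135, b = 132, c = 1023, d = 1372.
Risk in exposed = 135/267 = 0.50562; risk in unexposed = 1023/2395 = 0.42714.
RR = 0.50562/0.42714 = 1.18373
AR% = (RR − 1)/RR × 100 = (1.18373 − 1)/1.18373 × 100 = 15.5212%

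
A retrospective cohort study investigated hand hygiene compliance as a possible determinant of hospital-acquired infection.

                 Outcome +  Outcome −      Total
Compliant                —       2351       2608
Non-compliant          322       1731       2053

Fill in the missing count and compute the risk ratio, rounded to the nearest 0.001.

0.628

The missing cell is in the exposed row: 2608 − 2351 = 257.
So a = 257, b = 2351, c = 322, d = 1731.
RR = [a/(a+b)] / [c/(c+d)] = (257/2608) / (322/2053) = 0.09854/0.15684 = 0.62829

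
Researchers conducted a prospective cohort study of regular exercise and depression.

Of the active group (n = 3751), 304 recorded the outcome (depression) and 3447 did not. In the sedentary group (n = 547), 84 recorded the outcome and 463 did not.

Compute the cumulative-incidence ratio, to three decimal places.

From the description: a = 304, b = 3447, c = 84, d = 463.
Risk in exposed = 304/3751 = 0.08105; risk in unexposed = 84/547 = 0.15356.
RR = 0.08105 / 0.15356 = 0.52776
The risk is 47% lower among the exposed than among the unexposed.

0.528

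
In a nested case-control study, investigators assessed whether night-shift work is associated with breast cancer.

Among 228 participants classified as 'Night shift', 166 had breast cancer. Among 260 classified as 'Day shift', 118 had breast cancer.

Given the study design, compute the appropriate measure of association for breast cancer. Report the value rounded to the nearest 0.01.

From the description: a = 166, b = 62, c = 118, d = 142.
This is a nested case-control study: participants were sampled on outcome status, so risks in the source population cannot be estimated directly — relative risk is not valid here. The odds ratio is the appropriate measure.
OR = (a·d)/(b·c) = (166 × 142) / (62 × 118) = 23572 / 7316 = 3.22198

3.22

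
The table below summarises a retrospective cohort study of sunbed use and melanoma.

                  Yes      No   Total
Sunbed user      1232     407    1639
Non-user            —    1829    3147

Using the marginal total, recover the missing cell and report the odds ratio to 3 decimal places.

The missing cell is in the unexposed row: 3147 − 1829 = 1318.
So a = 1232, b = 407, c = 1318, d = 1829.
OR = (a·d)/(b·c) = (1232 × 1829) / (407 × 1318) = 2253328 / 536426 = 4.20063

4.201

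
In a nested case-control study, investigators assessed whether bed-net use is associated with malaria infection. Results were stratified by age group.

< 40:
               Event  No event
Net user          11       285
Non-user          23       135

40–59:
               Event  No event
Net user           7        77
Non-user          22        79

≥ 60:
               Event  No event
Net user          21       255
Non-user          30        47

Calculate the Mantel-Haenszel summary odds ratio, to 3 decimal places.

OR_MH = Σ(aᵢdᵢ/nᵢ) / Σ(bᵢcᵢ/nᵢ), where nᵢ is the stratum total.
Stratum 1 (< 40): n = 454; a·d/n = 11·135/454 = 3.2709; b·c/n = 285·23/454 = 14.4383
Stratum 2 (40–59): n = 185; a·d/n = 7·79/185 = 2.9892; b·c/n = 77·22/185 = 9.1568
Stratum 3 (≥ 60): n = 353; a·d/n = 21·47/353 = 2.7960; b·c/n = 255·30/353 = 21.6714
OR_MH = (3.2709 + 2.9892 + 2.7960) / (14.4383 + 9.1568 + 21.6714) = 9.0561 / 45.2665 = 0.20006

0.200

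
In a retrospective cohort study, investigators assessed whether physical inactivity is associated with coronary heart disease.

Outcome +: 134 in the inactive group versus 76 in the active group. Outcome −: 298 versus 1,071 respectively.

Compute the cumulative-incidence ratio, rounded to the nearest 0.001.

4.681

From the description: a = 134, b = 298, c = 76, d = 1071.
Risk in exposed = 134/432 = 0.31019; risk in unexposed = 76/1147 = 0.06626.
RR = 0.31019 / 0.06626 = 4.68135
The risk among the exposed is 4.68 times that among the unexposed.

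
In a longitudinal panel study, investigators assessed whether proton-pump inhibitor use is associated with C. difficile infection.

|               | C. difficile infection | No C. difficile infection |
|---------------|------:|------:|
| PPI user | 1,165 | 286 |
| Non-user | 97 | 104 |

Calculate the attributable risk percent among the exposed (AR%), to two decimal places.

39.89

Cells: a = 1165, b = 286, c = 97, d = 104.
Risk in exposed = 1165/1451 = 0.80289; risk in unexposed = 97/201 = 0.48259.
RR = 0.80289/0.48259 = 1.66373
AR% = (RR − 1)/RR × 100 = (1.66373 − 1)/1.66373 × 100 = 39.8941%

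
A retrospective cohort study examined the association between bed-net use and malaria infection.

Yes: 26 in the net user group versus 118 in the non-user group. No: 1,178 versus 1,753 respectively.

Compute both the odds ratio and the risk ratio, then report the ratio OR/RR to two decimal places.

From the description: a = 26, b = 1178, c = 118, d = 1753.
OR = (26·1753)/(1178·118) = 45578/139004 = 0.32789
Risk in exposed = 26/1204 = 0.02159; risk in unexposed = 118/1871 = 0.06307; RR = 0.34240
OR/RR = 0.32789 / 0.34240 = 0.95761
The outcome is rare in both groups, so OR ≈ RR (ratio near 1).

0.96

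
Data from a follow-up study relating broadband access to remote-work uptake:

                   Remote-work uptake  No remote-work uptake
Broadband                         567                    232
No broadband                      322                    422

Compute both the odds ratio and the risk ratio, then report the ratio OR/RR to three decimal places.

Cells: a = 567, b = 232, c = 322, d = 422.
OR = (567·422)/(232·322) = 239274/74704 = 3.20296
Risk in exposed = 567/799 = 0.70964; risk in unexposed = 322/744 = 0.43280; RR = 1.63966
OR/RR = 3.20296 / 1.63966 = 1.95343
The outcome is not rare, so the OR lies further from 1 than the RR.

1.953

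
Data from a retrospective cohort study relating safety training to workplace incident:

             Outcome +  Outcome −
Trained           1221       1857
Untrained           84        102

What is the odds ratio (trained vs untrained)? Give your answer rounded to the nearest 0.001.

Cells: a = 1221, b = 1857, c = 84, d = 102.
OR = (a·d)/(b·c) = (1221 × 102) / (1857 × 84) = 124542 / 155988 = 0.79841
Exposure is associated with lower odds of workplace incident (OR = 0.80 < 1).

0.798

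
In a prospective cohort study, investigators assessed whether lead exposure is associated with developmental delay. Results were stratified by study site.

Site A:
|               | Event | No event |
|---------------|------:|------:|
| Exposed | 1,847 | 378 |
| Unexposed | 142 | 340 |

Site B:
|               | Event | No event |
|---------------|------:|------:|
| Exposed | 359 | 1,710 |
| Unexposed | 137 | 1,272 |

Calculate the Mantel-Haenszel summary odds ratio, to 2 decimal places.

4.17

OR_MH = Σ(aᵢdᵢ/nᵢ) / Σ(bᵢcᵢ/nᵢ), where nᵢ is the stratum total.
Stratum 1 (Site A): n = 2707; a·d/n = 1847·340/2707 = 231.9837; b·c/n = 378·142/2707 = 19.8286
Stratum 2 (Site B): n = 3478; a·d/n = 359·1272/3478 = 131.2961; b·c/n = 1710·137/3478 = 67.3577
OR_MH = (231.9837 + 131.2961) / (19.8286 + 67.3577) = 363.2799 / 87.1863 = 4.16671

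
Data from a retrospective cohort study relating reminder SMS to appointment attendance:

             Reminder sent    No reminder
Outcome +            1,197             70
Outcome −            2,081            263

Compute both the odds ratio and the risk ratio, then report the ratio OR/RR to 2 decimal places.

1.24

Reading the table with exposure as columns: a = 1197 (Reminder sent, case), b = 2081 (Reminder sent, non-case), c = 70 (No reminder, case), d = 263.
OR = (1197·263)/(2081·70) = 314811/145670 = 2.16112
Risk in exposed = 1197/3278 = 0.36516; risk in unexposed = 70/333 = 0.21021; RR = 1.73713
OR/RR = 2.16112 / 1.73713 = 1.24408
The outcome is not rare, so the OR lies further from 1 than the RR.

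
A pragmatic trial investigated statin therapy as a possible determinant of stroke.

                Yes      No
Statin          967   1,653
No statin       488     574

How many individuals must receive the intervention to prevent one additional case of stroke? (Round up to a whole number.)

Risk in treated group = 967/2620 = 0.36908; risk in control = 488/1062 = 0.45951.
Absolute risk reduction = 0.45951 − 0.36908 = 0.09043
NNT = 1 / ARR = 1 / 0.09043 = 11.059 → round up → 12

12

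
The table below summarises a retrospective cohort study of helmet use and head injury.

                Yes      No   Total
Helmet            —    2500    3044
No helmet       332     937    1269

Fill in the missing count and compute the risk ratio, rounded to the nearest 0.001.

The missing cell is in the exposed row: 3044 − 2500 = 544.
So a = 544, b = 2500, c = 332, d = 937.
RR = [a/(a+b)] / [c/(c+d)] = (544/3044) / (332/1269) = 0.17871/0.26162 = 0.68309

0.683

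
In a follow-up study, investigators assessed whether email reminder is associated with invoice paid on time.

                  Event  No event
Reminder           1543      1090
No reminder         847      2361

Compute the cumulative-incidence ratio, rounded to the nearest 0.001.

2.220

Cells: a = 1543, b = 1090, c = 847, d = 2361.
Risk in exposed = 1543/2633 = 0.58602; risk in unexposed = 847/3208 = 0.26403.
RR = 0.58602 / 0.26403 = 2.21956
The risk among the exposed is 2.22 times that among the unexposed.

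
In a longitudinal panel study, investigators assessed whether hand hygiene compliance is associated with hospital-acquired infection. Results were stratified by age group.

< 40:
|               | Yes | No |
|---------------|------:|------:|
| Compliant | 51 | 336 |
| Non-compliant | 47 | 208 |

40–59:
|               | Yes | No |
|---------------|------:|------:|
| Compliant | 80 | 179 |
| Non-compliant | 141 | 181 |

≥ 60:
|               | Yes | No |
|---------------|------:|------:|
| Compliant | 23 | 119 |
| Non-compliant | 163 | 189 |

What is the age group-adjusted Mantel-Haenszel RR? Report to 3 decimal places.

0.587

RR_MH = Σ(aᵢ·n₀ᵢ/nᵢ) / Σ(cᵢ·n₁ᵢ/nᵢ), with n₁ᵢ = aᵢ+bᵢ (exposed), n₀ᵢ = cᵢ+dᵢ (unexposed), nᵢ = n₁ᵢ+n₀ᵢ.
Stratum 1 (< 40): n₁ = 387, n₀ = 255, n = 642; a·n₀/n = 51·255/642 = 20.2570; c·n₁/n = 47·387/642 = 28.3318
Stratum 2 (40–59): n₁ = 259, n₀ = 322, n = 581; a·n₀/n = 80·322/581 = 44.3373; c·n₁/n = 141·259/581 = 62.8554
Stratum 3 (≥ 60): n₁ = 142, n₀ = 352, n = 494; a·n₀/n = 23·352/494 = 16.3887; c·n₁/n = 163·142/494 = 46.8543
RR_MH = (20.2570 + 44.3373 + 16.3887) / (28.3318 + 62.8554 + 46.8543) = 80.9830 / 138.0414 = 0.58666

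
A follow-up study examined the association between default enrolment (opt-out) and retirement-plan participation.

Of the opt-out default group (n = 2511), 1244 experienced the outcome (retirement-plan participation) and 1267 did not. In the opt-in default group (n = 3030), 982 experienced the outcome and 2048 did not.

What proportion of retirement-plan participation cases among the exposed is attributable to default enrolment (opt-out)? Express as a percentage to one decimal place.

From the description: a = 1244, b = 1267, c = 982, d = 2048.
Risk in exposed = 1244/2511 = 0.49542; risk in unexposed = 982/3030 = 0.32409.
RR = 0.49542/0.32409 = 1.52864
AR% = (RR − 1)/RR × 100 = (1.52864 − 1)/1.52864 × 100 = 34.5823%

34.6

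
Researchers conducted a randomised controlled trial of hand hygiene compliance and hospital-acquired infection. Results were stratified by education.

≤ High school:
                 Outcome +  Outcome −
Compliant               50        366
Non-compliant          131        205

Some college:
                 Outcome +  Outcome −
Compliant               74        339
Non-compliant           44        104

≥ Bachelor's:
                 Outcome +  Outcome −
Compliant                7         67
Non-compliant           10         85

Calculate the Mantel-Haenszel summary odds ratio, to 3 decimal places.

OR_MH = Σ(aᵢdᵢ/nᵢ) / Σ(bᵢcᵢ/nᵢ), where nᵢ is the stratum total.
Stratum 1 (≤ High school): n = 752; a·d/n = 50·205/752 = 13.6303; b·c/n = 366·131/752 = 63.7580
Stratum 2 (Some college): n = 561; a·d/n = 74·104/561 = 13.7184; b·c/n = 339·44/561 = 26.5882
Stratum 3 (≥ Bachelor's): n = 169; a·d/n = 7·85/169 = 3.5207; b·c/n = 67·10/169 = 3.9645
OR_MH = (13.6303 + 13.7184 + 3.5207) / (63.7580 + 26.5882 + 3.9645) = 30.8694 / 94.3107 = 0.32732

0.327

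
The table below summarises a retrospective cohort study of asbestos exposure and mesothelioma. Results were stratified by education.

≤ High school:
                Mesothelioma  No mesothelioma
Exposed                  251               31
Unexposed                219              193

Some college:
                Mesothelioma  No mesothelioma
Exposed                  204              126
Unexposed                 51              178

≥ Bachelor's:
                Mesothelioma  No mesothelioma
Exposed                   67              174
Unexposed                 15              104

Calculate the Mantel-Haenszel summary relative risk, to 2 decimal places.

1.97

RR_MH = Σ(aᵢ·n₀ᵢ/nᵢ) / Σ(cᵢ·n₁ᵢ/nᵢ), with n₁ᵢ = aᵢ+bᵢ (exposed), n₀ᵢ = cᵢ+dᵢ (unexposed), nᵢ = n₁ᵢ+n₀ᵢ.
Stratum 1 (≤ High school): n₁ = 282, n₀ = 412, n = 694; a·n₀/n = 251·412/694 = 149.0086; c·n₁/n = 219·282/694 = 88.9885
Stratum 2 (Some college): n₁ = 330, n₀ = 229, n = 559; a·n₀/n = 204·229/559 = 83.5707; c·n₁/n = 51·330/559 = 30.1073
Stratum 3 (≥ Bachelor's): n₁ = 241, n₀ = 119, n = 360; a·n₀/n = 67·119/360 = 22.1472; c·n₁/n = 15·241/360 = 10.0417
RR_MH = (149.0086 + 83.5707 + 22.1472) / (88.9885 + 30.1073 + 10.0417) = 254.7265 / 129.1375 = 1.97252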